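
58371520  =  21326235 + 37045285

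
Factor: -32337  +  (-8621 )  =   - 2^1 * 20479^1=   -  40958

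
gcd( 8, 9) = 1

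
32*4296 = 137472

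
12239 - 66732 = - 54493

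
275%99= 77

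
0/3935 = 0 = 0.00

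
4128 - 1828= 2300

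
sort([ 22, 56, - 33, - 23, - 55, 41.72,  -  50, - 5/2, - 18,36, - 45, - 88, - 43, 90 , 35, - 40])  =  [ - 88, - 55, - 50, - 45, - 43, - 40, - 33,  -  23, - 18, - 5/2,22,35, 36, 41.72, 56, 90]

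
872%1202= 872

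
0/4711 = 0 = 0.00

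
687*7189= 4938843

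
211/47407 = 211/47407 = 0.00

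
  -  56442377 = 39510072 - 95952449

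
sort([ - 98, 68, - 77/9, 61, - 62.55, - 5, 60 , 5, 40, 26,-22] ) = [ - 98, - 62.55 , - 22, - 77/9 , - 5, 5, 26, 40,60, 61, 68]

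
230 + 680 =910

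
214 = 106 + 108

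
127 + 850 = 977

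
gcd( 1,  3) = 1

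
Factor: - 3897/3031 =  - 3^2*7^ ( - 1) = - 9/7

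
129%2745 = 129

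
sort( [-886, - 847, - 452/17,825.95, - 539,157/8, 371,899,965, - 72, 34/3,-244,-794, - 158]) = [- 886,-847,  -  794,  -  539,  -  244,-158, - 72,  -  452/17, 34/3, 157/8, 371, 825.95,  899, 965 ] 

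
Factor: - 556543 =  - 13^1*31^1*1381^1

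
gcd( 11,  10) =1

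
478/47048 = 239/23524 =0.01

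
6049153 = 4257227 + 1791926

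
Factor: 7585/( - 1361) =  - 5^1 * 37^1*41^1*1361^( - 1) 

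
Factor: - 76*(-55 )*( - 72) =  - 2^5*3^2*5^1*11^1*19^1 = - 300960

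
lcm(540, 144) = 2160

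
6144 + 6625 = 12769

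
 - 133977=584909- 718886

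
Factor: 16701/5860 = 2^( - 2 )*3^1*5^( - 1) * 19^1 = 57/20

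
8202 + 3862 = 12064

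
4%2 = 0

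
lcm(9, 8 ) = 72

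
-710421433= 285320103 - 995741536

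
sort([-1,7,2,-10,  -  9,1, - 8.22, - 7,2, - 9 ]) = [-10, - 9,  -  9, - 8.22 ,-7, - 1, 1 , 2,2,7 ] 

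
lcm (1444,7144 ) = 135736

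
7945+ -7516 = 429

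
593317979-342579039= 250738940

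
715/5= 143 = 143.00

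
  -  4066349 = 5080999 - 9147348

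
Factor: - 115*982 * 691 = - 2^1*5^1 * 23^1*491^1*691^1 = - 78034630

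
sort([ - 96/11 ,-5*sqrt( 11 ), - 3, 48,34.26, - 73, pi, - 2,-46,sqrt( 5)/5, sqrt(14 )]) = [-73, - 46,-5 * sqrt(11),-96/11, - 3, - 2, sqrt(5)/5, pi, sqrt(14 ),34.26, 48] 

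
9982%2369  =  506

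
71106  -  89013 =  - 17907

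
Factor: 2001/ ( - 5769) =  - 3^( -1 ) * 23^1 * 29^1*641^( - 1) = -667/1923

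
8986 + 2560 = 11546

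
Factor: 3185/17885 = 13^1*73^( -1) = 13/73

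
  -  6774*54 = - 365796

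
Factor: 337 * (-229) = - 229^1* 337^1 = - 77173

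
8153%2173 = 1634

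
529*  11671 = 6173959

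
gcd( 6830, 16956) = 2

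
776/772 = 1+ 1/193=1.01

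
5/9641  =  5/9641 =0.00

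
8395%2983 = 2429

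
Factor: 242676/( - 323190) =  - 214/285 = -2^1*3^ (-1 )*5^( - 1)*19^(-1 ) * 107^1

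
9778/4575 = 9778/4575 = 2.14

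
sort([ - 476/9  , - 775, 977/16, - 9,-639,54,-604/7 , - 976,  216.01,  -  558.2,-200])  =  [ - 976, - 775, - 639, - 558.2, - 200, - 604/7,-476/9, - 9,  54,977/16, 216.01 ] 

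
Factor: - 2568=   -  2^3*3^1*107^1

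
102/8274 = 17/1379 =0.01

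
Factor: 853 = 853^1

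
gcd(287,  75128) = 1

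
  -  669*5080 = -3398520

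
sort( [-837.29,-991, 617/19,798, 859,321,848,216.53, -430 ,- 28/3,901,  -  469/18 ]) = [ - 991,  -  837.29,  -  430, - 469/18, - 28/3, 617/19,216.53, 321,798, 848,859,901 ] 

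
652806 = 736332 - 83526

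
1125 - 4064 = -2939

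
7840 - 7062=778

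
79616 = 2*39808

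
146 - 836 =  - 690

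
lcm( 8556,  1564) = 145452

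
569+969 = 1538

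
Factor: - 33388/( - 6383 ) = 2^2*13^( - 1)*17^1 = 68/13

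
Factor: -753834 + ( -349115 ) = -31^1 * 47^1*757^1=-  1102949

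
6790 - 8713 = -1923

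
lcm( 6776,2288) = 176176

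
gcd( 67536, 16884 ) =16884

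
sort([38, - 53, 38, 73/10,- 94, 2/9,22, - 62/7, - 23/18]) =[ - 94, - 53, -62/7, - 23/18, 2/9,  73/10, 22,38, 38 ]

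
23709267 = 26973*879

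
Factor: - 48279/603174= - 77/962= - 2^ (  -  1)*7^1*11^1*13^( - 1)*37^( - 1 )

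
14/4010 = 7/2005=0.00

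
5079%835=69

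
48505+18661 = 67166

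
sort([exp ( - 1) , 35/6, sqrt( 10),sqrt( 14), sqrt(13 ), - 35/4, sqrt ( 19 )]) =[ - 35/4, exp( - 1),  sqrt(10), sqrt(13), sqrt( 14), sqrt (19),35/6]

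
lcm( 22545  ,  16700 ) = 450900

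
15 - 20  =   - 5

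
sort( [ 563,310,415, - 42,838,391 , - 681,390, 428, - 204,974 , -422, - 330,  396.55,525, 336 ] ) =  [-681, - 422,- 330,-204, - 42,  310,336 , 390,391, 396.55,415,428,525, 563,838,974]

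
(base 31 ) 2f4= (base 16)957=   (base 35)1xb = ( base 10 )2391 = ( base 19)6bg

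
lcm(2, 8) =8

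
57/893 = 3/47 = 0.06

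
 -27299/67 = -27299/67 = -407.45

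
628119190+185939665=814058855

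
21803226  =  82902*263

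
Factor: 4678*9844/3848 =5756279/481 = 13^ ( - 1)* 23^1*37^(-1 )*107^1*2339^1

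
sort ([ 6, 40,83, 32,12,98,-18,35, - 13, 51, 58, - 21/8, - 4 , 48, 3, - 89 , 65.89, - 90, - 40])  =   [ - 90,-89,-40, - 18, - 13,-4, - 21/8 , 3,6,12,32, 35, 40,48 , 51, 58, 65.89, 83, 98] 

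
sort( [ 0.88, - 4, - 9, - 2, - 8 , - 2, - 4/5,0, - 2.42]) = [ - 9, - 8 , - 4, - 2.42, - 2, - 2,  -  4/5, 0, 0.88 ] 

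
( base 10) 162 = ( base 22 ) 78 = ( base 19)8A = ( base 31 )57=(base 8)242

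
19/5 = 19/5 = 3.80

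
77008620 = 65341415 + 11667205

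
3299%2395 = 904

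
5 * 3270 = 16350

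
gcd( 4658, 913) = 1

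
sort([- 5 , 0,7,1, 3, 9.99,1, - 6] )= [-6, - 5,  0,1,1,  3, 7,  9.99]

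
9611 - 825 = 8786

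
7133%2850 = 1433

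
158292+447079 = 605371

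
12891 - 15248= - 2357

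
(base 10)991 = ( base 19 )2e3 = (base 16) 3DF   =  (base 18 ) 311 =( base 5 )12431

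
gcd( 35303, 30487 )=43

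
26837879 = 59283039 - 32445160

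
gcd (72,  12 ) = 12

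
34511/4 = 8627 + 3/4 = 8627.75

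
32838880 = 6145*5344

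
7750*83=643250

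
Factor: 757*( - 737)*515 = - 5^1*11^1 * 67^1*103^1*757^1 = - 287323135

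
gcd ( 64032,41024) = 32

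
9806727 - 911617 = 8895110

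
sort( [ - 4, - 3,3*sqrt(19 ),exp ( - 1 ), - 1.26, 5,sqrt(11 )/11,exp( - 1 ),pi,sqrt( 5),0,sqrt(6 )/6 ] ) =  [ - 4,-3 ,  -  1.26, 0,sqrt ( 11)/11,exp( - 1 ),exp( - 1), sqrt( 6)/6, sqrt(5 ),pi,5,3*sqrt(19) ] 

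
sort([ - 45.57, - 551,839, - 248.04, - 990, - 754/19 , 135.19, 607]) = [ - 990, - 551,-248.04, - 45.57, - 754/19,135.19, 607, 839]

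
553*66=36498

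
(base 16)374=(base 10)884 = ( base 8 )1564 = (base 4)31310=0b1101110100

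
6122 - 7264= - 1142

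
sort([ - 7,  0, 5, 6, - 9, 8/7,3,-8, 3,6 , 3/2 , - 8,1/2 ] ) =[ - 9, - 8 , - 8, - 7, 0, 1/2, 8/7,  3/2, 3,3,5,6,6 ]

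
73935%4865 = 960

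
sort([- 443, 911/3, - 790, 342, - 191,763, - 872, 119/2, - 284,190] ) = [  -  872, -790,-443,  -  284, - 191, 119/2,190, 911/3,342, 763] 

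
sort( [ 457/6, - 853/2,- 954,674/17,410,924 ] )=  [ - 954, - 853/2,674/17,457/6,410, 924 ] 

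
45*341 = 15345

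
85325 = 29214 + 56111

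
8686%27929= 8686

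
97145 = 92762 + 4383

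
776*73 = 56648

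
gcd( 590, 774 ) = 2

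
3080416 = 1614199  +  1466217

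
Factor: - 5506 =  - 2^1*2753^1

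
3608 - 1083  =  2525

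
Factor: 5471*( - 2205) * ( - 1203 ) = 3^3*5^1*7^2*401^1*5471^1 = 14512456665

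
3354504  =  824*4071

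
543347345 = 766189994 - 222842649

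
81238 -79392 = 1846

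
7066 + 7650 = 14716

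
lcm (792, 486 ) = 21384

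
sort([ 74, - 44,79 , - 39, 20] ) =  [ - 44,-39,20,74,79 ]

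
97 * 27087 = 2627439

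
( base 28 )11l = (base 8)1501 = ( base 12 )595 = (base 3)1010212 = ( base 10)833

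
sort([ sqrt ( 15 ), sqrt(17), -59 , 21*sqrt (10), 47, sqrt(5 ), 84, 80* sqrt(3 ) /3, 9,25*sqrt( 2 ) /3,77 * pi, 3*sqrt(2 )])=[-59, sqrt(5 ), sqrt (15), sqrt(17),3* sqrt(2 ), 9,25 * sqrt ( 2 ) /3, 80*sqrt(3) /3, 47,21*sqrt(10), 84, 77*pi]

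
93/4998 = 31/1666 = 0.02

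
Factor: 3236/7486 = 2^1*19^ ( - 1)*197^( - 1)*809^1 = 1618/3743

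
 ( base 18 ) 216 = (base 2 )1010100000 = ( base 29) n5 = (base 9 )826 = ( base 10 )672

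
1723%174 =157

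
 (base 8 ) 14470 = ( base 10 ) 6456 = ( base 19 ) HGF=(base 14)24d2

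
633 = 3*211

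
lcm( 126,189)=378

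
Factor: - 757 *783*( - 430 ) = 254874330= 2^1 * 3^3*5^1 * 29^1*43^1 * 757^1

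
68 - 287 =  - 219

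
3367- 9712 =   -  6345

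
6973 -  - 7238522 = 7245495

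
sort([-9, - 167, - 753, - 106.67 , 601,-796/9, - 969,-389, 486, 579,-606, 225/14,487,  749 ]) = [-969, - 753,-606, - 389, - 167, - 106.67, - 796/9,-9,  225/14 , 486, 487,579, 601,  749 ] 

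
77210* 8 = 617680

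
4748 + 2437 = 7185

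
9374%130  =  14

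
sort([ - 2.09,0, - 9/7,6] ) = [- 2.09,  -  9/7,0,6 ] 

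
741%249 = 243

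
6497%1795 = 1112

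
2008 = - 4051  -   - 6059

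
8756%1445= 86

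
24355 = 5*4871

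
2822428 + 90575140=93397568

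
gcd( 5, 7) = 1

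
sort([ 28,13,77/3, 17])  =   [13,17, 77/3,28]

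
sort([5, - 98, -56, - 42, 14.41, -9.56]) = [ - 98, - 56,-42, - 9.56,5,  14.41 ]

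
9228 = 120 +9108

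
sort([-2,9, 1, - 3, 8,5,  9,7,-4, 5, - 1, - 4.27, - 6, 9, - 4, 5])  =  [ - 6,-4.27, - 4  , - 4, - 3, - 2, - 1,  1, 5, 5,5, 7, 8, 9, 9, 9]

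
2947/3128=2947/3128 = 0.94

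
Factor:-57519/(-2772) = 2^ ( - 2)*83^1  =  83/4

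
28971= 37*783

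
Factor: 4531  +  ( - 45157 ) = -2^1*3^2*37^1 * 61^1 = -40626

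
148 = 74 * 2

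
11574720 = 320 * 36171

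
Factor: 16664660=2^2*5^1*509^1*1637^1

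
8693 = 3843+4850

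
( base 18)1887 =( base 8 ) 20577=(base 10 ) 8575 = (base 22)hfh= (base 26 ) CHL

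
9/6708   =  3/2236 =0.00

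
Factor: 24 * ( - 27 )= - 2^3*3^4 = - 648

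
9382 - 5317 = 4065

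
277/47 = 277/47  =  5.89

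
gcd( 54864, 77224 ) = 8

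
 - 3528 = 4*(  -  882)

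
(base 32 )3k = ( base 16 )74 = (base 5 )431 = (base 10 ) 116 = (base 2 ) 1110100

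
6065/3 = 2021 + 2/3 =2021.67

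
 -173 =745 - 918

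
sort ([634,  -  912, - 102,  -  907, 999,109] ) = [ - 912,  -  907 ,- 102 , 109,634,999]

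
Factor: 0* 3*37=0^1 = 0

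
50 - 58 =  - 8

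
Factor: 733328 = 2^4*45833^1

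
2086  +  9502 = 11588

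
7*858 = 6006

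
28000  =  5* 5600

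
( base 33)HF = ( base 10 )576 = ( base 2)1001000000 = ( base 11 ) 484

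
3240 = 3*1080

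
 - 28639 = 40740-69379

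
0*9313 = 0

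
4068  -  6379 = - 2311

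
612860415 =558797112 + 54063303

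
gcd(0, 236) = 236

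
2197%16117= 2197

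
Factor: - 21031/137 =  - 137^( - 1)*21031^1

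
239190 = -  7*( - 34170) 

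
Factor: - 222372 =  - 2^2*3^3 * 29^1 * 71^1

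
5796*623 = 3610908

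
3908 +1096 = 5004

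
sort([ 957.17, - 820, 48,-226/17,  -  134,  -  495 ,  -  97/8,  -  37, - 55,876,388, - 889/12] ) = [ - 820,-495, - 134, - 889/12, - 55,- 37, - 226/17, - 97/8,48,388,876,957.17]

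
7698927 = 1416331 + 6282596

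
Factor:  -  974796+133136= - 2^2*5^1 * 42083^1 = -  841660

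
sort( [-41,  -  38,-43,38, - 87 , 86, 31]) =[ - 87,-43, - 41,- 38,31, 38,86 ] 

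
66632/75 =66632/75 = 888.43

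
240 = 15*16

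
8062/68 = 118+ 19/34 = 118.56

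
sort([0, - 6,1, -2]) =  [ - 6, - 2, 0, 1]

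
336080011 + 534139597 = 870219608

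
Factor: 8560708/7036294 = 4280354/3518147 = 2^1 *13^1*193^1 * 853^1*3518147^( - 1) 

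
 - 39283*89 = - 3496187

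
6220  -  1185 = 5035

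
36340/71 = 36340/71 = 511.83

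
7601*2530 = 19230530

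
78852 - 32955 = 45897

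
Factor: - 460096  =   - 2^6*7^1*  13^1*79^1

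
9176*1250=11470000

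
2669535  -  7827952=- 5158417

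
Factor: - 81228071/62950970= - 2^( - 1) * 5^( - 1) * 6295097^( - 1 )* 81228071^1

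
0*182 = 0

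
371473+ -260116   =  111357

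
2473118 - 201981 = 2271137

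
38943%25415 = 13528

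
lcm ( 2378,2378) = 2378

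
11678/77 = 11678/77 = 151.66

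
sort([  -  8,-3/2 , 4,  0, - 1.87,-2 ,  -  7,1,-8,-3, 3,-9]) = [-9, - 8, - 8, - 7, - 3, - 2, - 1.87,-3/2, 0,1, 3,4 ]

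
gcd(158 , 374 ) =2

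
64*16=1024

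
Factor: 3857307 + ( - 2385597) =1471710 =2^1 * 3^1*5^1*49057^1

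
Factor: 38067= 3^1*12689^1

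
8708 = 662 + 8046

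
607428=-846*(-718)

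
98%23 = 6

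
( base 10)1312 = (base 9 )1717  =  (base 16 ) 520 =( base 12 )914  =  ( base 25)22c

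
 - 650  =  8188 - 8838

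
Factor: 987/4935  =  1/5 = 5^( - 1) 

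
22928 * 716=16416448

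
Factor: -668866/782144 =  - 30403/35552= - 2^( - 5)*11^(-1)*101^ ( - 1)*30403^1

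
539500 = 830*650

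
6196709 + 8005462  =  14202171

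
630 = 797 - 167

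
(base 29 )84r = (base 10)6871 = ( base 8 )15327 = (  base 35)5LB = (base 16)1AD7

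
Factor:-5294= -2^1*2647^1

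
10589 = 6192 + 4397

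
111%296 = 111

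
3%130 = 3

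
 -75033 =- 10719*7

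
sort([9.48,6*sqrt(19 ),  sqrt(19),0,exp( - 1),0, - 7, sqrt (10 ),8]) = [ - 7, 0,0,exp( -1 ),  sqrt(10),sqrt (19 ) , 8, 9.48, 6*sqrt ( 19)] 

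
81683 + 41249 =122932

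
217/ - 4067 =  - 1+550/581 = - 0.05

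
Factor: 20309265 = 3^3*5^1*150439^1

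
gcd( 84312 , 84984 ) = 24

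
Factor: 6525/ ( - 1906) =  - 2^(  -  1 )*3^2*5^2*29^1*953^( -1)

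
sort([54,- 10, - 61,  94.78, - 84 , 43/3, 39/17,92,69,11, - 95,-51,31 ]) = [ -95, - 84, - 61, - 51, -10, 39/17,  11,43/3,31,54,69,92,  94.78]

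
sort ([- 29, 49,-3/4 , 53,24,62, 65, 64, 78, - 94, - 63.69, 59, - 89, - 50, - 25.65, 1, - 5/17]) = [ - 94, - 89, - 63.69, - 50, - 29,  -  25.65, - 3/4, - 5/17,1,  24, 49, 53,59,62, 64, 65,78]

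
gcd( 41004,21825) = 9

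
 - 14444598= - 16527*874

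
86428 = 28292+58136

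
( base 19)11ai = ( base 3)101012010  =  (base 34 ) 6eg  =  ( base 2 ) 1110100000100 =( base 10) 7428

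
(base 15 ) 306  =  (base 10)681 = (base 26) 105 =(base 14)369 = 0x2A9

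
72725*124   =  9017900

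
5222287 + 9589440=14811727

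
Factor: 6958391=11^1*347^1*1823^1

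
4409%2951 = 1458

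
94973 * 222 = 21084006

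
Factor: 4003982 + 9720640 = 2^1*3^2 * 762479^1  =  13724622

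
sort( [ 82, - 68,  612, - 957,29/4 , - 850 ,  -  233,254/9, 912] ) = [ - 957 , - 850, - 233, - 68, 29/4, 254/9, 82 , 612, 912] 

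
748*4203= 3143844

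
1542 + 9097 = 10639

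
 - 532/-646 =14/17 = 0.82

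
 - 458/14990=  - 229/7495 =- 0.03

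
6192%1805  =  777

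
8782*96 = 843072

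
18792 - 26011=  - 7219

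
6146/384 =3073/192 =16.01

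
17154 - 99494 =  - 82340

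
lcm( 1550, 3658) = 91450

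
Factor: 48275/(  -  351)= -3^( - 3)*5^2*13^( -1)*1931^1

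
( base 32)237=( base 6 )13543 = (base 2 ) 100001100111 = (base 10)2151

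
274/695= 274/695=0.39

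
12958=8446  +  4512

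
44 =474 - 430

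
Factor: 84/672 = 1/8  =  2^(  -  3) 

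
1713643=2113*811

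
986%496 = 490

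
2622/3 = 874 =874.00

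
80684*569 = 45909196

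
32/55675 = 32/55675  =  0.00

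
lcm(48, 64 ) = 192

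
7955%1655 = 1335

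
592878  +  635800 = 1228678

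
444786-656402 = -211616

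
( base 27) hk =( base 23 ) KJ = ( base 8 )737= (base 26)IB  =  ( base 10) 479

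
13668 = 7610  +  6058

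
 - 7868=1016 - 8884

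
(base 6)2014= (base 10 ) 442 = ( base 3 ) 121101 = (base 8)672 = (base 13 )280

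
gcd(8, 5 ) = 1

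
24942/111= 8314/37 = 224.70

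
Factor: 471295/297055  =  779/491  =  19^1*41^1*491^(-1)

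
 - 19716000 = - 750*26288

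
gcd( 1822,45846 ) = 2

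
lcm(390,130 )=390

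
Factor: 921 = 3^1*307^1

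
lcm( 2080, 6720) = 87360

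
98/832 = 49/416  =  0.12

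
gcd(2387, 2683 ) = 1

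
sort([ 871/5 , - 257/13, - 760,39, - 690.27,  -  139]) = [ - 760,-690.27, - 139, - 257/13,39, 871/5] 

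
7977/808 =7977/808 = 9.87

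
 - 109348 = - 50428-58920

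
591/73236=197/24412 = 0.01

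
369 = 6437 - 6068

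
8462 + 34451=42913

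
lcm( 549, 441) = 26901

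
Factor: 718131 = 3^1* 17^1* 14081^1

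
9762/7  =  9762/7  =  1394.57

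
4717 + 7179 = 11896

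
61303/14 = 4378 + 11/14 = 4378.79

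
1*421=421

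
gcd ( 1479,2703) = 51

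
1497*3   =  4491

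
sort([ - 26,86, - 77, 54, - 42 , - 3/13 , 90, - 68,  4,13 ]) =[-77, - 68, -42,- 26, - 3/13,4,13,54 , 86,  90] 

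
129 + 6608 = 6737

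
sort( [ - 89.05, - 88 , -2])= [ - 89.05,  -  88,  -  2] 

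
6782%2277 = 2228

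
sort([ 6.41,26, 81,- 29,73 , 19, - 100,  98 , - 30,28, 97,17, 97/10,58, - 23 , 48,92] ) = [ - 100, - 30, - 29, - 23,6.41, 97/10,17,19 , 26,28,48, 58,73, 81 , 92,97,98]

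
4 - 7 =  - 3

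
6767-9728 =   -  2961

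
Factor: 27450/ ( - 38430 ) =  - 5/7= - 5^1*7^( -1)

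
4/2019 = 4/2019 = 0.00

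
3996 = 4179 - 183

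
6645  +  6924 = 13569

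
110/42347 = 110/42347 = 0.00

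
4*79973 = 319892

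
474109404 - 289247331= 184862073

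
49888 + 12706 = 62594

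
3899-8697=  - 4798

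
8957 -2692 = 6265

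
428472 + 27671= 456143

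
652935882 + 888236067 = 1541171949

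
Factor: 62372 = 2^2*31^1*503^1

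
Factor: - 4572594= - 2^1*3^2*13^1*19541^1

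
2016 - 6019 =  - 4003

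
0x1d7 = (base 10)471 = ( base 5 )3341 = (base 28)GN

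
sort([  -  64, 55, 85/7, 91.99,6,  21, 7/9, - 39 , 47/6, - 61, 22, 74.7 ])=[-64 ,-61,-39,7/9, 6,47/6,  85/7, 21, 22,55,  74.7,91.99]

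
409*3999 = 1635591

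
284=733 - 449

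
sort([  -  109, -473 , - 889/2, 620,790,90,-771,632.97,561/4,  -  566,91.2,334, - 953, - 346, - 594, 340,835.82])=[ - 953, - 771, - 594, - 566, - 473, - 889/2, - 346, - 109, 90,91.2,561/4,334,340, 620,632.97, 790,835.82]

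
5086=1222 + 3864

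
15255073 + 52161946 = 67417019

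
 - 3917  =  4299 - 8216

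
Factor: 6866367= 3^1* 149^1*15361^1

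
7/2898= 1/414 = 0.00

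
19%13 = 6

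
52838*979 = 51728402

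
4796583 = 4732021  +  64562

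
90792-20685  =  70107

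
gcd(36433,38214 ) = 1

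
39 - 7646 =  - 7607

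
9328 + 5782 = 15110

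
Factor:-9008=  -2^4*563^1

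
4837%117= 40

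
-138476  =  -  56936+  -  81540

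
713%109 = 59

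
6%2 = 0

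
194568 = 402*484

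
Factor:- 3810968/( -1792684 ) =2^1*7^1 * 17^( - 1)*41^(-1)*643^ ( -1 )*68053^1=952742/448171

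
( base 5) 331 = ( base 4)1123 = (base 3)10101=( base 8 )133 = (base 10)91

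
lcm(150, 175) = 1050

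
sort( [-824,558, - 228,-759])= [ - 824,-759,-228,558]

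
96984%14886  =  7668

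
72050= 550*131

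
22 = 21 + 1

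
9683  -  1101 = 8582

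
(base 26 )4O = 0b10000000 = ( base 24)58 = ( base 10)128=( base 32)40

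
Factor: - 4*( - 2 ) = 8 = 2^3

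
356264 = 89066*4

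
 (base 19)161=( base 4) 13130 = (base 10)476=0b111011100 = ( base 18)188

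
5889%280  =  9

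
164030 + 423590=587620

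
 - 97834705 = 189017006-286851711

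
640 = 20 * 32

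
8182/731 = 8182/731 = 11.19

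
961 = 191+770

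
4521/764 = 4521/764 = 5.92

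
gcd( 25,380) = 5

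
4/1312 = 1/328 = 0.00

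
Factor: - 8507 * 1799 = -15304093 = -  7^1 * 47^1 * 181^1 * 257^1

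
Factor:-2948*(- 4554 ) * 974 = 13076137008 = 2^4*3^2* 11^2 * 23^1*67^1*487^1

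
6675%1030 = 495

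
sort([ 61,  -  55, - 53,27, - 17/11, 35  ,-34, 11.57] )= [ - 55,-53,- 34, -17/11,11.57,27,35,61] 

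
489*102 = 49878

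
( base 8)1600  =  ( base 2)1110000000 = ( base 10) 896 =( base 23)1fm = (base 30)TQ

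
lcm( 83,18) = 1494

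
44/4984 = 11/1246 =0.01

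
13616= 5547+8069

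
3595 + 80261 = 83856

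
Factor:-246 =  - 2^1*3^1*41^1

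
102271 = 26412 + 75859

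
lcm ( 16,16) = 16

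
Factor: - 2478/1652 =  - 2^( - 1)*3^1 = - 3/2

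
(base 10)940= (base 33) SG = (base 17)345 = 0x3AC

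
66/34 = 1  +  16/17=1.94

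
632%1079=632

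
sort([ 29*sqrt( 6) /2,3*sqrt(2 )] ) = [3*sqrt (2 ),29  *  sqrt(  6 )/2]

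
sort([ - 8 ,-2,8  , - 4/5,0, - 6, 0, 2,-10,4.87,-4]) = [ - 10,-8, - 6,-4, - 2,  -  4/5,0,0,2 , 4.87,  8] 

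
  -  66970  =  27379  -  94349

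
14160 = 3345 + 10815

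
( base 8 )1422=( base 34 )n4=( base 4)30102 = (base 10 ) 786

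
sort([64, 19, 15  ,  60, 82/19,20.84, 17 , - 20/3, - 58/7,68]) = [ - 58/7, - 20/3, 82/19,15,17,19,20.84,60, 64,68] 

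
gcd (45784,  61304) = 776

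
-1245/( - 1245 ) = 1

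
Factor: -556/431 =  - 2^2*139^1*431^ ( - 1)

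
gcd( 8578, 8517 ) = 1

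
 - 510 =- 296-214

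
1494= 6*249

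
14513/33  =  439 + 26/33   =  439.79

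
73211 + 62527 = 135738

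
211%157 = 54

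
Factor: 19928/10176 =47/24=2^ ( - 3 )*3^ ( - 1) *47^1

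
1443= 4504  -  3061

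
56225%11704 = 9409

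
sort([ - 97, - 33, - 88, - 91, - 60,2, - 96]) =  [-97, - 96, - 91, - 88, - 60, - 33,2 ]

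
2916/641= 4 + 352/641 = 4.55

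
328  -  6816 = -6488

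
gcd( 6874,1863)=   1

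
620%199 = 23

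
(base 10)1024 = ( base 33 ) v1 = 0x400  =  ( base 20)2B4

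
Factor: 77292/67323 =25764/22441  =  2^2*3^1*19^1*113^1 * 22441^( - 1 ) 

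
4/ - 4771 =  - 4/4771 = - 0.00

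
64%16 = 0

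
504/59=504/59 = 8.54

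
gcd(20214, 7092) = 18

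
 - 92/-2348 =23/587 = 0.04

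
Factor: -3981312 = - 2^14*3^5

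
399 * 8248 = 3290952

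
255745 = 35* 7307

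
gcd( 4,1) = 1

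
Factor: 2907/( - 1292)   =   - 2^( - 2 ) * 3^2 = -9/4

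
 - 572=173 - 745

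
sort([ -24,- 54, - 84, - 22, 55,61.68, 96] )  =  [ -84,- 54 , - 24, - 22, 55,61.68, 96]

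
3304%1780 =1524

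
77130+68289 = 145419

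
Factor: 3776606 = 2^1 * 31^1*60913^1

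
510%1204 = 510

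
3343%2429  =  914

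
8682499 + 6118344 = 14800843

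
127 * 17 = 2159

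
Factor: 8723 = 11^1 * 13^1*61^1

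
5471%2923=2548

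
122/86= 1 + 18/43 = 1.42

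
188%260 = 188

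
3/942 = 1/314  =  0.00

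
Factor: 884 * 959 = 2^2 * 7^1 * 13^1*17^1*137^1 = 847756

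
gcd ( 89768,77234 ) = 2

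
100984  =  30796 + 70188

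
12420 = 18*690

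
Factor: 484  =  2^2*11^2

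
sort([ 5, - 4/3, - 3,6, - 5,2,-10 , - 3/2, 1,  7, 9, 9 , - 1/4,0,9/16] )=[ - 10, - 5, - 3, - 3/2,-4/3, - 1/4,0,9/16,1, 2,5,6, 7,9,9] 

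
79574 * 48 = 3819552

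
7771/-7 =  - 1111 + 6/7 = - 1110.14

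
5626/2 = 2813 = 2813.00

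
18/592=9/296=0.03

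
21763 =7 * 3109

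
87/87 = 1 = 1.00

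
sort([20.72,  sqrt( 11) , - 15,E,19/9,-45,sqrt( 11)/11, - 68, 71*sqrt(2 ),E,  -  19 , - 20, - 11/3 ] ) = [ -68, - 45,-20, - 19,  -  15 ,-11/3, sqrt( 11)/11 , 19/9,E, E, sqrt(11), 20.72, 71*sqrt(2) ]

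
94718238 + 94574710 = 189292948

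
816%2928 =816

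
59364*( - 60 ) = -3561840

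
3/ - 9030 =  - 1/3010 = - 0.00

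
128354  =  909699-781345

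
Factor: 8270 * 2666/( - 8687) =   -  22047820/8687 = - 2^2*5^1 * 7^( - 1) * 17^ ( - 1)*31^1 *43^1 * 73^( - 1)*827^1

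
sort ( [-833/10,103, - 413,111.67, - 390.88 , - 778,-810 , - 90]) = [ - 810, - 778, - 413,-390.88 , - 90,-833/10,103,111.67]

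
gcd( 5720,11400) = 40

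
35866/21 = 35866/21 = 1707.90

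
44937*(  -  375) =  - 16851375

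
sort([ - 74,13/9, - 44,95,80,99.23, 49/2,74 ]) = [ - 74, - 44 , 13/9,  49/2,74,80,95, 99.23]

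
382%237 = 145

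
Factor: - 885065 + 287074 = -89^1*6719^1  =  -597991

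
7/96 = 7/96 = 0.07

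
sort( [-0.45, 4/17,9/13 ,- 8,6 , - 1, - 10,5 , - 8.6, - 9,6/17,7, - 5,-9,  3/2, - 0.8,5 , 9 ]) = [ - 10, - 9, - 9 , - 8.6,-8,-5, - 1, - 0.8 ,  -  0.45,4/17,6/17,9/13,3/2 , 5, 5 , 6, 7,  9]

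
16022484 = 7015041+9007443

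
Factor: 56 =2^3*7^1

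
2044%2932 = 2044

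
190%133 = 57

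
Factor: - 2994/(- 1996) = 2^(-1 )*  3^1 = 3/2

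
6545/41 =6545/41 = 159.63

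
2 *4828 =9656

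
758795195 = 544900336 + 213894859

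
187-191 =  - 4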